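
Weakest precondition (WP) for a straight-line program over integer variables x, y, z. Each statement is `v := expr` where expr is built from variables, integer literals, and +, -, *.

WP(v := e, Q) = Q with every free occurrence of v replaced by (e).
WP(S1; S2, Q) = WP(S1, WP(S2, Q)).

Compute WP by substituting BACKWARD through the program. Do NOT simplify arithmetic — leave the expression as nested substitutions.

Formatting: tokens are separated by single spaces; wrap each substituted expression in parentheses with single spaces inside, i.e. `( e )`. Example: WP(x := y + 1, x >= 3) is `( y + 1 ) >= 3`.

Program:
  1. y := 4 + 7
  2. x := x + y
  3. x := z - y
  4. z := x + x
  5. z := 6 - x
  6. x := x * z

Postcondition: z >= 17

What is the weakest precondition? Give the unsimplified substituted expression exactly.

Answer: ( 6 - ( z - ( 4 + 7 ) ) ) >= 17

Derivation:
post: z >= 17
stmt 6: x := x * z  -- replace 0 occurrence(s) of x with (x * z)
  => z >= 17
stmt 5: z := 6 - x  -- replace 1 occurrence(s) of z with (6 - x)
  => ( 6 - x ) >= 17
stmt 4: z := x + x  -- replace 0 occurrence(s) of z with (x + x)
  => ( 6 - x ) >= 17
stmt 3: x := z - y  -- replace 1 occurrence(s) of x with (z - y)
  => ( 6 - ( z - y ) ) >= 17
stmt 2: x := x + y  -- replace 0 occurrence(s) of x with (x + y)
  => ( 6 - ( z - y ) ) >= 17
stmt 1: y := 4 + 7  -- replace 1 occurrence(s) of y with (4 + 7)
  => ( 6 - ( z - ( 4 + 7 ) ) ) >= 17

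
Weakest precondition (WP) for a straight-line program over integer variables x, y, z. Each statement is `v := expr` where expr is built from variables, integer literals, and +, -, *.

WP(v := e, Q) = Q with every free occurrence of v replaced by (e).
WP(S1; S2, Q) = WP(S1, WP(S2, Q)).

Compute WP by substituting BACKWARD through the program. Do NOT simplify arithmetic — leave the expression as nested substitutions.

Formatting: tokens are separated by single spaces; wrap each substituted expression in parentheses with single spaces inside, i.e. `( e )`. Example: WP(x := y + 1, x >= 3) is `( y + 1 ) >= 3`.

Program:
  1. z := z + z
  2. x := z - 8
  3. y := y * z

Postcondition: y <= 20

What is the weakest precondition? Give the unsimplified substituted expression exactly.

Answer: ( y * ( z + z ) ) <= 20

Derivation:
post: y <= 20
stmt 3: y := y * z  -- replace 1 occurrence(s) of y with (y * z)
  => ( y * z ) <= 20
stmt 2: x := z - 8  -- replace 0 occurrence(s) of x with (z - 8)
  => ( y * z ) <= 20
stmt 1: z := z + z  -- replace 1 occurrence(s) of z with (z + z)
  => ( y * ( z + z ) ) <= 20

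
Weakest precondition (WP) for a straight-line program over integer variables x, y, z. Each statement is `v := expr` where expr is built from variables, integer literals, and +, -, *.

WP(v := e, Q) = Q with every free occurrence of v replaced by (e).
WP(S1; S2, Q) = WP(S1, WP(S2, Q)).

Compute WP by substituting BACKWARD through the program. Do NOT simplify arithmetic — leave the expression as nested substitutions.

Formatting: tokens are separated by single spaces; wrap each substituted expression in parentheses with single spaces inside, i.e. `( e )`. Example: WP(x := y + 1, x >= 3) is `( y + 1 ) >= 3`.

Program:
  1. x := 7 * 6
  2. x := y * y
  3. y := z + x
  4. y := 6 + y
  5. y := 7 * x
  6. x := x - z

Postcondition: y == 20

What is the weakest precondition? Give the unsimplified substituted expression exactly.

Answer: ( 7 * ( y * y ) ) == 20

Derivation:
post: y == 20
stmt 6: x := x - z  -- replace 0 occurrence(s) of x with (x - z)
  => y == 20
stmt 5: y := 7 * x  -- replace 1 occurrence(s) of y with (7 * x)
  => ( 7 * x ) == 20
stmt 4: y := 6 + y  -- replace 0 occurrence(s) of y with (6 + y)
  => ( 7 * x ) == 20
stmt 3: y := z + x  -- replace 0 occurrence(s) of y with (z + x)
  => ( 7 * x ) == 20
stmt 2: x := y * y  -- replace 1 occurrence(s) of x with (y * y)
  => ( 7 * ( y * y ) ) == 20
stmt 1: x := 7 * 6  -- replace 0 occurrence(s) of x with (7 * 6)
  => ( 7 * ( y * y ) ) == 20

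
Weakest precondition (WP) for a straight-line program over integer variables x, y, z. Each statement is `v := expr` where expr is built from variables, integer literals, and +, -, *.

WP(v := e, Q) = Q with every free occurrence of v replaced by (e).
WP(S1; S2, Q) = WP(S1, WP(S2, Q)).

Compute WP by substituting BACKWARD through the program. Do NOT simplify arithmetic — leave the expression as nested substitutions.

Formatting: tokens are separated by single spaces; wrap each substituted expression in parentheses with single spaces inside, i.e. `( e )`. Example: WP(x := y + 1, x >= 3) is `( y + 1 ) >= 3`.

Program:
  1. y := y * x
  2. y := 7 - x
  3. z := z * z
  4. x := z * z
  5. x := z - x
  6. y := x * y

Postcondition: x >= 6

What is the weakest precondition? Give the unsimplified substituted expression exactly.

Answer: ( ( z * z ) - ( ( z * z ) * ( z * z ) ) ) >= 6

Derivation:
post: x >= 6
stmt 6: y := x * y  -- replace 0 occurrence(s) of y with (x * y)
  => x >= 6
stmt 5: x := z - x  -- replace 1 occurrence(s) of x with (z - x)
  => ( z - x ) >= 6
stmt 4: x := z * z  -- replace 1 occurrence(s) of x with (z * z)
  => ( z - ( z * z ) ) >= 6
stmt 3: z := z * z  -- replace 3 occurrence(s) of z with (z * z)
  => ( ( z * z ) - ( ( z * z ) * ( z * z ) ) ) >= 6
stmt 2: y := 7 - x  -- replace 0 occurrence(s) of y with (7 - x)
  => ( ( z * z ) - ( ( z * z ) * ( z * z ) ) ) >= 6
stmt 1: y := y * x  -- replace 0 occurrence(s) of y with (y * x)
  => ( ( z * z ) - ( ( z * z ) * ( z * z ) ) ) >= 6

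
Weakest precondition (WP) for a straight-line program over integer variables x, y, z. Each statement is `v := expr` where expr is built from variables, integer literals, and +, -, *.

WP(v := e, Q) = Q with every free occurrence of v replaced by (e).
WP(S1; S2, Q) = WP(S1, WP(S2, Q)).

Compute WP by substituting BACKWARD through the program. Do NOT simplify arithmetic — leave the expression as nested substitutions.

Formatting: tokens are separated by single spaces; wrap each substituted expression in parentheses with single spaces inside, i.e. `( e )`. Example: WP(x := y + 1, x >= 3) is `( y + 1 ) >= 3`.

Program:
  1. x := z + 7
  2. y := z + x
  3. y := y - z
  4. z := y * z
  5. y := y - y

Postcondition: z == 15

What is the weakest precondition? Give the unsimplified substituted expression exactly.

post: z == 15
stmt 5: y := y - y  -- replace 0 occurrence(s) of y with (y - y)
  => z == 15
stmt 4: z := y * z  -- replace 1 occurrence(s) of z with (y * z)
  => ( y * z ) == 15
stmt 3: y := y - z  -- replace 1 occurrence(s) of y with (y - z)
  => ( ( y - z ) * z ) == 15
stmt 2: y := z + x  -- replace 1 occurrence(s) of y with (z + x)
  => ( ( ( z + x ) - z ) * z ) == 15
stmt 1: x := z + 7  -- replace 1 occurrence(s) of x with (z + 7)
  => ( ( ( z + ( z + 7 ) ) - z ) * z ) == 15

Answer: ( ( ( z + ( z + 7 ) ) - z ) * z ) == 15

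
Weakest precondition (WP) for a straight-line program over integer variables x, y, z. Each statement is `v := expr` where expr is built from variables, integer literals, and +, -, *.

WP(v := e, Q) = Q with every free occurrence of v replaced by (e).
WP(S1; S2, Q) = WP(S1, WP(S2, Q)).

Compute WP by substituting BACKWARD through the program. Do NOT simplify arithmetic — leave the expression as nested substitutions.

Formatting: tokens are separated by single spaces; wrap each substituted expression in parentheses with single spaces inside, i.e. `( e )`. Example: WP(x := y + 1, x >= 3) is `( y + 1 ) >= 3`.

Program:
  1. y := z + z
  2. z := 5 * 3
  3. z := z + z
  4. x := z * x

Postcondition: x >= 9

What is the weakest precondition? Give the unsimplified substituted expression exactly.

Answer: ( ( ( 5 * 3 ) + ( 5 * 3 ) ) * x ) >= 9

Derivation:
post: x >= 9
stmt 4: x := z * x  -- replace 1 occurrence(s) of x with (z * x)
  => ( z * x ) >= 9
stmt 3: z := z + z  -- replace 1 occurrence(s) of z with (z + z)
  => ( ( z + z ) * x ) >= 9
stmt 2: z := 5 * 3  -- replace 2 occurrence(s) of z with (5 * 3)
  => ( ( ( 5 * 3 ) + ( 5 * 3 ) ) * x ) >= 9
stmt 1: y := z + z  -- replace 0 occurrence(s) of y with (z + z)
  => ( ( ( 5 * 3 ) + ( 5 * 3 ) ) * x ) >= 9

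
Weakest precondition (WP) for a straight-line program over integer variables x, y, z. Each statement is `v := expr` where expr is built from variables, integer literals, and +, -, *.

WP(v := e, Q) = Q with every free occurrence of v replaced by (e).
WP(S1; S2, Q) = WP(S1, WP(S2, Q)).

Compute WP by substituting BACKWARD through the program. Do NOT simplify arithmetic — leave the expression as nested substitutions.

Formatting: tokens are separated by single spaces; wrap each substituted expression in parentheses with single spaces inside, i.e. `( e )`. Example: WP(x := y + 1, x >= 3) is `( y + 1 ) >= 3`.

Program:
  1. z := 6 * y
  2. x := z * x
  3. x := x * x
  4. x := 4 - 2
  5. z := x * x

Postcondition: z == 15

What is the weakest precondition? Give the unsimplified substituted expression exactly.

post: z == 15
stmt 5: z := x * x  -- replace 1 occurrence(s) of z with (x * x)
  => ( x * x ) == 15
stmt 4: x := 4 - 2  -- replace 2 occurrence(s) of x with (4 - 2)
  => ( ( 4 - 2 ) * ( 4 - 2 ) ) == 15
stmt 3: x := x * x  -- replace 0 occurrence(s) of x with (x * x)
  => ( ( 4 - 2 ) * ( 4 - 2 ) ) == 15
stmt 2: x := z * x  -- replace 0 occurrence(s) of x with (z * x)
  => ( ( 4 - 2 ) * ( 4 - 2 ) ) == 15
stmt 1: z := 6 * y  -- replace 0 occurrence(s) of z with (6 * y)
  => ( ( 4 - 2 ) * ( 4 - 2 ) ) == 15

Answer: ( ( 4 - 2 ) * ( 4 - 2 ) ) == 15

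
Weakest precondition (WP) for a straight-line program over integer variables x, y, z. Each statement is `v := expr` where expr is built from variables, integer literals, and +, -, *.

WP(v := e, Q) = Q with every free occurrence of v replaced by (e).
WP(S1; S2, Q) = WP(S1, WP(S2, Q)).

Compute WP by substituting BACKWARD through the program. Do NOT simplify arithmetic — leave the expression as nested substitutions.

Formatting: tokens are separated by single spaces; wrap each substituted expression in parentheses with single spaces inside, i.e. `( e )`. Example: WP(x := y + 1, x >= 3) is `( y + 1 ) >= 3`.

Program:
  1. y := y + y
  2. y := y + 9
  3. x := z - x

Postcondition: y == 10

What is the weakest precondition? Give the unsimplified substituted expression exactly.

post: y == 10
stmt 3: x := z - x  -- replace 0 occurrence(s) of x with (z - x)
  => y == 10
stmt 2: y := y + 9  -- replace 1 occurrence(s) of y with (y + 9)
  => ( y + 9 ) == 10
stmt 1: y := y + y  -- replace 1 occurrence(s) of y with (y + y)
  => ( ( y + y ) + 9 ) == 10

Answer: ( ( y + y ) + 9 ) == 10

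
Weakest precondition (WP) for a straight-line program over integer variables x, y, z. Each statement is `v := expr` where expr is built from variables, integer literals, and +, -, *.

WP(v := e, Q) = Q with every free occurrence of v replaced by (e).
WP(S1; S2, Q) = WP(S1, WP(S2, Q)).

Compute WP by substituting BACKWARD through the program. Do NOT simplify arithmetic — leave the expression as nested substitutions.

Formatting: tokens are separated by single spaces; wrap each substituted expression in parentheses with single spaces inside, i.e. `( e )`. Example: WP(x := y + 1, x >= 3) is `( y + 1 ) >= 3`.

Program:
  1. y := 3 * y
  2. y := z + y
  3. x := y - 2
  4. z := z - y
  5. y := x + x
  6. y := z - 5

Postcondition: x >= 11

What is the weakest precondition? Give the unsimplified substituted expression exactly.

Answer: ( ( z + ( 3 * y ) ) - 2 ) >= 11

Derivation:
post: x >= 11
stmt 6: y := z - 5  -- replace 0 occurrence(s) of y with (z - 5)
  => x >= 11
stmt 5: y := x + x  -- replace 0 occurrence(s) of y with (x + x)
  => x >= 11
stmt 4: z := z - y  -- replace 0 occurrence(s) of z with (z - y)
  => x >= 11
stmt 3: x := y - 2  -- replace 1 occurrence(s) of x with (y - 2)
  => ( y - 2 ) >= 11
stmt 2: y := z + y  -- replace 1 occurrence(s) of y with (z + y)
  => ( ( z + y ) - 2 ) >= 11
stmt 1: y := 3 * y  -- replace 1 occurrence(s) of y with (3 * y)
  => ( ( z + ( 3 * y ) ) - 2 ) >= 11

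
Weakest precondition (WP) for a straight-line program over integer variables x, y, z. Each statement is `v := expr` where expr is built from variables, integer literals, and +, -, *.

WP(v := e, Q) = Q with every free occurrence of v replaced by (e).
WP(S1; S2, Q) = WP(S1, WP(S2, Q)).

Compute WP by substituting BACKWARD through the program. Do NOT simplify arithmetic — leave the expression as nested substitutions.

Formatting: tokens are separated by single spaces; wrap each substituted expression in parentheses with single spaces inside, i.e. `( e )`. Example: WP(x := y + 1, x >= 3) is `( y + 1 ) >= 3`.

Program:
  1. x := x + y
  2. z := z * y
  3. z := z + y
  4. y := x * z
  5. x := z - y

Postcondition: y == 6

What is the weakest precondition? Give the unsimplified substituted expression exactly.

post: y == 6
stmt 5: x := z - y  -- replace 0 occurrence(s) of x with (z - y)
  => y == 6
stmt 4: y := x * z  -- replace 1 occurrence(s) of y with (x * z)
  => ( x * z ) == 6
stmt 3: z := z + y  -- replace 1 occurrence(s) of z with (z + y)
  => ( x * ( z + y ) ) == 6
stmt 2: z := z * y  -- replace 1 occurrence(s) of z with (z * y)
  => ( x * ( ( z * y ) + y ) ) == 6
stmt 1: x := x + y  -- replace 1 occurrence(s) of x with (x + y)
  => ( ( x + y ) * ( ( z * y ) + y ) ) == 6

Answer: ( ( x + y ) * ( ( z * y ) + y ) ) == 6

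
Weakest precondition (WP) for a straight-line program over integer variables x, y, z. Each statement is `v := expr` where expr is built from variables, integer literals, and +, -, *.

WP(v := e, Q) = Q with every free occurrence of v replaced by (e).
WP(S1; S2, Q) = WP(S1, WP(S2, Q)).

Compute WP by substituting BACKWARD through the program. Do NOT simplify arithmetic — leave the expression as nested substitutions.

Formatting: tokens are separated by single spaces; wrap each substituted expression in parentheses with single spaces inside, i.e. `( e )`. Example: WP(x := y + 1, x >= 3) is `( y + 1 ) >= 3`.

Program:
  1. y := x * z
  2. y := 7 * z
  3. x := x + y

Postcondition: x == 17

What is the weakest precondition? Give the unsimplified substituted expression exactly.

post: x == 17
stmt 3: x := x + y  -- replace 1 occurrence(s) of x with (x + y)
  => ( x + y ) == 17
stmt 2: y := 7 * z  -- replace 1 occurrence(s) of y with (7 * z)
  => ( x + ( 7 * z ) ) == 17
stmt 1: y := x * z  -- replace 0 occurrence(s) of y with (x * z)
  => ( x + ( 7 * z ) ) == 17

Answer: ( x + ( 7 * z ) ) == 17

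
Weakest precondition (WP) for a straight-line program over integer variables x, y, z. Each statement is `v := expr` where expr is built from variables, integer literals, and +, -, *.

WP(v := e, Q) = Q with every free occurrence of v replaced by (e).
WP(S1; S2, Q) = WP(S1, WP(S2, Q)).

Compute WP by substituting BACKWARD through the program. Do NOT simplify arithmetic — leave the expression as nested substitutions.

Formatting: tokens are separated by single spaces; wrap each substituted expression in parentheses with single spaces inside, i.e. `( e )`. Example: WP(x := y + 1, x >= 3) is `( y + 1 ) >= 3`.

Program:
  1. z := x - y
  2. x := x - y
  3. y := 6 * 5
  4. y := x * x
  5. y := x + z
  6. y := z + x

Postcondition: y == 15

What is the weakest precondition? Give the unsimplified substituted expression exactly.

post: y == 15
stmt 6: y := z + x  -- replace 1 occurrence(s) of y with (z + x)
  => ( z + x ) == 15
stmt 5: y := x + z  -- replace 0 occurrence(s) of y with (x + z)
  => ( z + x ) == 15
stmt 4: y := x * x  -- replace 0 occurrence(s) of y with (x * x)
  => ( z + x ) == 15
stmt 3: y := 6 * 5  -- replace 0 occurrence(s) of y with (6 * 5)
  => ( z + x ) == 15
stmt 2: x := x - y  -- replace 1 occurrence(s) of x with (x - y)
  => ( z + ( x - y ) ) == 15
stmt 1: z := x - y  -- replace 1 occurrence(s) of z with (x - y)
  => ( ( x - y ) + ( x - y ) ) == 15

Answer: ( ( x - y ) + ( x - y ) ) == 15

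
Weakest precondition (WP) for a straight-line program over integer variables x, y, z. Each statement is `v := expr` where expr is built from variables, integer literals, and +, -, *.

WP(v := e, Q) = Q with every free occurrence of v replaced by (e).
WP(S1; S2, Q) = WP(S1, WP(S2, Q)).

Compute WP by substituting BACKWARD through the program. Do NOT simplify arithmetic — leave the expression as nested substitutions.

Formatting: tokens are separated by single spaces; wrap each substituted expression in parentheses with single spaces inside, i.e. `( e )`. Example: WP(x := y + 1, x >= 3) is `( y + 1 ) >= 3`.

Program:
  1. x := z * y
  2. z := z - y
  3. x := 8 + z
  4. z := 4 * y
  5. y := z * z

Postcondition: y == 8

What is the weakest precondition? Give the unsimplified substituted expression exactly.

Answer: ( ( 4 * y ) * ( 4 * y ) ) == 8

Derivation:
post: y == 8
stmt 5: y := z * z  -- replace 1 occurrence(s) of y with (z * z)
  => ( z * z ) == 8
stmt 4: z := 4 * y  -- replace 2 occurrence(s) of z with (4 * y)
  => ( ( 4 * y ) * ( 4 * y ) ) == 8
stmt 3: x := 8 + z  -- replace 0 occurrence(s) of x with (8 + z)
  => ( ( 4 * y ) * ( 4 * y ) ) == 8
stmt 2: z := z - y  -- replace 0 occurrence(s) of z with (z - y)
  => ( ( 4 * y ) * ( 4 * y ) ) == 8
stmt 1: x := z * y  -- replace 0 occurrence(s) of x with (z * y)
  => ( ( 4 * y ) * ( 4 * y ) ) == 8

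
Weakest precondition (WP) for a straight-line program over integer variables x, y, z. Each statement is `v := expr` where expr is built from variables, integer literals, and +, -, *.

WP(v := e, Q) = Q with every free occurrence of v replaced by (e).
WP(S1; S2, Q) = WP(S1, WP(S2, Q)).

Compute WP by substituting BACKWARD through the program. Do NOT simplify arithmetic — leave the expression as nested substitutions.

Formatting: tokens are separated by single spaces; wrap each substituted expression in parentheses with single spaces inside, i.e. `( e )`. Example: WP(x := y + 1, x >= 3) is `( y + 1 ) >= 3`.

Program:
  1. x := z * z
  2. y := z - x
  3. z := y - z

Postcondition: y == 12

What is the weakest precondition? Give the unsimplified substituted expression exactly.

Answer: ( z - ( z * z ) ) == 12

Derivation:
post: y == 12
stmt 3: z := y - z  -- replace 0 occurrence(s) of z with (y - z)
  => y == 12
stmt 2: y := z - x  -- replace 1 occurrence(s) of y with (z - x)
  => ( z - x ) == 12
stmt 1: x := z * z  -- replace 1 occurrence(s) of x with (z * z)
  => ( z - ( z * z ) ) == 12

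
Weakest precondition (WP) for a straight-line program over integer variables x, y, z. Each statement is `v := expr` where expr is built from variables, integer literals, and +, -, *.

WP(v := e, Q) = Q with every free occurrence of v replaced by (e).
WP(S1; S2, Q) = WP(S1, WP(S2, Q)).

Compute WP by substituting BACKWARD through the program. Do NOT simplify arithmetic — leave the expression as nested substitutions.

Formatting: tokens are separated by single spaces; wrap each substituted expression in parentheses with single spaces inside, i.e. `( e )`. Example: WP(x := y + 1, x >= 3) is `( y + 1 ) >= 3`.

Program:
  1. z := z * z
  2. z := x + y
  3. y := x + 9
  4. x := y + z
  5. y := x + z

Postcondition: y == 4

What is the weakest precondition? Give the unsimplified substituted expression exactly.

Answer: ( ( ( x + 9 ) + ( x + y ) ) + ( x + y ) ) == 4

Derivation:
post: y == 4
stmt 5: y := x + z  -- replace 1 occurrence(s) of y with (x + z)
  => ( x + z ) == 4
stmt 4: x := y + z  -- replace 1 occurrence(s) of x with (y + z)
  => ( ( y + z ) + z ) == 4
stmt 3: y := x + 9  -- replace 1 occurrence(s) of y with (x + 9)
  => ( ( ( x + 9 ) + z ) + z ) == 4
stmt 2: z := x + y  -- replace 2 occurrence(s) of z with (x + y)
  => ( ( ( x + 9 ) + ( x + y ) ) + ( x + y ) ) == 4
stmt 1: z := z * z  -- replace 0 occurrence(s) of z with (z * z)
  => ( ( ( x + 9 ) + ( x + y ) ) + ( x + y ) ) == 4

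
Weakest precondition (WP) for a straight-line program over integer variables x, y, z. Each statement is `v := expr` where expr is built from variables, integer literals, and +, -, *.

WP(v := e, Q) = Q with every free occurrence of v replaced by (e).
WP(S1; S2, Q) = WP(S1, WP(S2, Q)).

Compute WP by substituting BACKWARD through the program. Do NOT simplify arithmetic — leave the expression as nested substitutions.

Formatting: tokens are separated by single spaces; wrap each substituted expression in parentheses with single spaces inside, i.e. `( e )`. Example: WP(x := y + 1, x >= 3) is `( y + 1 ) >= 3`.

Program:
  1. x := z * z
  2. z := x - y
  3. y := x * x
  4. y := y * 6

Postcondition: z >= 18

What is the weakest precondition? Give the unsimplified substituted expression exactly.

post: z >= 18
stmt 4: y := y * 6  -- replace 0 occurrence(s) of y with (y * 6)
  => z >= 18
stmt 3: y := x * x  -- replace 0 occurrence(s) of y with (x * x)
  => z >= 18
stmt 2: z := x - y  -- replace 1 occurrence(s) of z with (x - y)
  => ( x - y ) >= 18
stmt 1: x := z * z  -- replace 1 occurrence(s) of x with (z * z)
  => ( ( z * z ) - y ) >= 18

Answer: ( ( z * z ) - y ) >= 18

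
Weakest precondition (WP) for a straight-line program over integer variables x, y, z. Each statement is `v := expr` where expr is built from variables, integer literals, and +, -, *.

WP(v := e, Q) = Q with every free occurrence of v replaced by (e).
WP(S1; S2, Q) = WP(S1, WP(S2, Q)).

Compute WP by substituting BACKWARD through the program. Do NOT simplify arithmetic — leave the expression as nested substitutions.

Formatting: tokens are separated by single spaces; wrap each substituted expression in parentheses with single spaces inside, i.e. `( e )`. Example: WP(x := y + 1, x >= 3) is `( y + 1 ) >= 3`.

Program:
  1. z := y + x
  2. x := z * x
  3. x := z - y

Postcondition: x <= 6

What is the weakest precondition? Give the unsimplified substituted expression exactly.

post: x <= 6
stmt 3: x := z - y  -- replace 1 occurrence(s) of x with (z - y)
  => ( z - y ) <= 6
stmt 2: x := z * x  -- replace 0 occurrence(s) of x with (z * x)
  => ( z - y ) <= 6
stmt 1: z := y + x  -- replace 1 occurrence(s) of z with (y + x)
  => ( ( y + x ) - y ) <= 6

Answer: ( ( y + x ) - y ) <= 6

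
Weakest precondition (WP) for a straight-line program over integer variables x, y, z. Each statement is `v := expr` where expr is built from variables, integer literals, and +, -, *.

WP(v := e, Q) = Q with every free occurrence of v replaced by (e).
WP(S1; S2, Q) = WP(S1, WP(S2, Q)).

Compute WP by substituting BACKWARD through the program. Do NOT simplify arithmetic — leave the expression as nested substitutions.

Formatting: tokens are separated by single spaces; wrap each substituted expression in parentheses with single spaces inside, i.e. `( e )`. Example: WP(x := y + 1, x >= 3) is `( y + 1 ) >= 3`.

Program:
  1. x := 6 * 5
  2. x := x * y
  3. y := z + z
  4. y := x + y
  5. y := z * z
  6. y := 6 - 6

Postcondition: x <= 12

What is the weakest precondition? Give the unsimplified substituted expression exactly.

Answer: ( ( 6 * 5 ) * y ) <= 12

Derivation:
post: x <= 12
stmt 6: y := 6 - 6  -- replace 0 occurrence(s) of y with (6 - 6)
  => x <= 12
stmt 5: y := z * z  -- replace 0 occurrence(s) of y with (z * z)
  => x <= 12
stmt 4: y := x + y  -- replace 0 occurrence(s) of y with (x + y)
  => x <= 12
stmt 3: y := z + z  -- replace 0 occurrence(s) of y with (z + z)
  => x <= 12
stmt 2: x := x * y  -- replace 1 occurrence(s) of x with (x * y)
  => ( x * y ) <= 12
stmt 1: x := 6 * 5  -- replace 1 occurrence(s) of x with (6 * 5)
  => ( ( 6 * 5 ) * y ) <= 12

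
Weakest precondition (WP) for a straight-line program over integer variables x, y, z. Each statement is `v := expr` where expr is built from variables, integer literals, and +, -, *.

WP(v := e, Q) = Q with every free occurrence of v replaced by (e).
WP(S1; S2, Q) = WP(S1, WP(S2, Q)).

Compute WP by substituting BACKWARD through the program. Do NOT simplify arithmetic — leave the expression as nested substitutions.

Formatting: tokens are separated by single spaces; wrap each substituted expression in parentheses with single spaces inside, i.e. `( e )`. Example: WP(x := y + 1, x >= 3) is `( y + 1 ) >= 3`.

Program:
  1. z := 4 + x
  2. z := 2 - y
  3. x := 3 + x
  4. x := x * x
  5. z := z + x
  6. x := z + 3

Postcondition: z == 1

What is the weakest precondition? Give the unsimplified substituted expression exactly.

post: z == 1
stmt 6: x := z + 3  -- replace 0 occurrence(s) of x with (z + 3)
  => z == 1
stmt 5: z := z + x  -- replace 1 occurrence(s) of z with (z + x)
  => ( z + x ) == 1
stmt 4: x := x * x  -- replace 1 occurrence(s) of x with (x * x)
  => ( z + ( x * x ) ) == 1
stmt 3: x := 3 + x  -- replace 2 occurrence(s) of x with (3 + x)
  => ( z + ( ( 3 + x ) * ( 3 + x ) ) ) == 1
stmt 2: z := 2 - y  -- replace 1 occurrence(s) of z with (2 - y)
  => ( ( 2 - y ) + ( ( 3 + x ) * ( 3 + x ) ) ) == 1
stmt 1: z := 4 + x  -- replace 0 occurrence(s) of z with (4 + x)
  => ( ( 2 - y ) + ( ( 3 + x ) * ( 3 + x ) ) ) == 1

Answer: ( ( 2 - y ) + ( ( 3 + x ) * ( 3 + x ) ) ) == 1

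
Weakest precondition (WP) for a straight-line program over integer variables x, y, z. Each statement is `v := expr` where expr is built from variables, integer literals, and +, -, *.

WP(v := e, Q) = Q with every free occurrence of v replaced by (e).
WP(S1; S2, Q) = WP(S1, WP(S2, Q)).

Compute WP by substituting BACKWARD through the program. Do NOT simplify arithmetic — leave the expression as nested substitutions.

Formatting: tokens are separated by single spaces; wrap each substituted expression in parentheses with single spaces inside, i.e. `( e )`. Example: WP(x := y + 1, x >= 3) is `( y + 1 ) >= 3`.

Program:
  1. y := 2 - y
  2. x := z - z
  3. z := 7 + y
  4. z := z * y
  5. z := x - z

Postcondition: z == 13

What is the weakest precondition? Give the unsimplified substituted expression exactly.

Answer: ( ( z - z ) - ( ( 7 + ( 2 - y ) ) * ( 2 - y ) ) ) == 13

Derivation:
post: z == 13
stmt 5: z := x - z  -- replace 1 occurrence(s) of z with (x - z)
  => ( x - z ) == 13
stmt 4: z := z * y  -- replace 1 occurrence(s) of z with (z * y)
  => ( x - ( z * y ) ) == 13
stmt 3: z := 7 + y  -- replace 1 occurrence(s) of z with (7 + y)
  => ( x - ( ( 7 + y ) * y ) ) == 13
stmt 2: x := z - z  -- replace 1 occurrence(s) of x with (z - z)
  => ( ( z - z ) - ( ( 7 + y ) * y ) ) == 13
stmt 1: y := 2 - y  -- replace 2 occurrence(s) of y with (2 - y)
  => ( ( z - z ) - ( ( 7 + ( 2 - y ) ) * ( 2 - y ) ) ) == 13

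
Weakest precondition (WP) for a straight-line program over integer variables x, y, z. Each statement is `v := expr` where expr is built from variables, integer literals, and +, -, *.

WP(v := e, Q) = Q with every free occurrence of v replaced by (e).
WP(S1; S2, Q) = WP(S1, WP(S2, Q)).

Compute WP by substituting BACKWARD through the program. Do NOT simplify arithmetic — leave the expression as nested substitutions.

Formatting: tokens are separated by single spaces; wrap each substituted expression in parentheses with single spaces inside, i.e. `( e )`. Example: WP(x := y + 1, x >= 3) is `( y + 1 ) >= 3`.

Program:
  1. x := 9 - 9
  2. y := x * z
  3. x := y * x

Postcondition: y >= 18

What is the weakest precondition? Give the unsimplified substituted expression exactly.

post: y >= 18
stmt 3: x := y * x  -- replace 0 occurrence(s) of x with (y * x)
  => y >= 18
stmt 2: y := x * z  -- replace 1 occurrence(s) of y with (x * z)
  => ( x * z ) >= 18
stmt 1: x := 9 - 9  -- replace 1 occurrence(s) of x with (9 - 9)
  => ( ( 9 - 9 ) * z ) >= 18

Answer: ( ( 9 - 9 ) * z ) >= 18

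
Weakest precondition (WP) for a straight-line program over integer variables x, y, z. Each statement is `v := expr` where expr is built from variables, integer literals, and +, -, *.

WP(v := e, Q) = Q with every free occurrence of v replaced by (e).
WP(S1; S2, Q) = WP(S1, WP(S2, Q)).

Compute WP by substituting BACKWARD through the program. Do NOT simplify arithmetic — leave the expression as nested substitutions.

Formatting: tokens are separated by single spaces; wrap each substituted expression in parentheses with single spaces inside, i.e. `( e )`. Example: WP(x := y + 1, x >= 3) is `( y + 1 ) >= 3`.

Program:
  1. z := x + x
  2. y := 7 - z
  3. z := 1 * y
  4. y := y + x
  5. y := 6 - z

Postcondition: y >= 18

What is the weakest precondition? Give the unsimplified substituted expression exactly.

post: y >= 18
stmt 5: y := 6 - z  -- replace 1 occurrence(s) of y with (6 - z)
  => ( 6 - z ) >= 18
stmt 4: y := y + x  -- replace 0 occurrence(s) of y with (y + x)
  => ( 6 - z ) >= 18
stmt 3: z := 1 * y  -- replace 1 occurrence(s) of z with (1 * y)
  => ( 6 - ( 1 * y ) ) >= 18
stmt 2: y := 7 - z  -- replace 1 occurrence(s) of y with (7 - z)
  => ( 6 - ( 1 * ( 7 - z ) ) ) >= 18
stmt 1: z := x + x  -- replace 1 occurrence(s) of z with (x + x)
  => ( 6 - ( 1 * ( 7 - ( x + x ) ) ) ) >= 18

Answer: ( 6 - ( 1 * ( 7 - ( x + x ) ) ) ) >= 18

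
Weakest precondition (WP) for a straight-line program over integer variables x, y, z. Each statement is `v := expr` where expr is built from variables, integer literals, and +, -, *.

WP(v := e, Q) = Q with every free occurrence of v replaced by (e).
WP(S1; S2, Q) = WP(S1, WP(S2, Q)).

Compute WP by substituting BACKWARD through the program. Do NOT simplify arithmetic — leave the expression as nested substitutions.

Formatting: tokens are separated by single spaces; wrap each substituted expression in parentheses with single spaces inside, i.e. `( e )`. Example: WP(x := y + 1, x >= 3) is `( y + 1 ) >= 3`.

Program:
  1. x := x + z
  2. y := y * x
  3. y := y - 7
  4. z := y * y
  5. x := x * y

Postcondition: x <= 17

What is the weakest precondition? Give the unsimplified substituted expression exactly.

Answer: ( ( x + z ) * ( ( y * ( x + z ) ) - 7 ) ) <= 17

Derivation:
post: x <= 17
stmt 5: x := x * y  -- replace 1 occurrence(s) of x with (x * y)
  => ( x * y ) <= 17
stmt 4: z := y * y  -- replace 0 occurrence(s) of z with (y * y)
  => ( x * y ) <= 17
stmt 3: y := y - 7  -- replace 1 occurrence(s) of y with (y - 7)
  => ( x * ( y - 7 ) ) <= 17
stmt 2: y := y * x  -- replace 1 occurrence(s) of y with (y * x)
  => ( x * ( ( y * x ) - 7 ) ) <= 17
stmt 1: x := x + z  -- replace 2 occurrence(s) of x with (x + z)
  => ( ( x + z ) * ( ( y * ( x + z ) ) - 7 ) ) <= 17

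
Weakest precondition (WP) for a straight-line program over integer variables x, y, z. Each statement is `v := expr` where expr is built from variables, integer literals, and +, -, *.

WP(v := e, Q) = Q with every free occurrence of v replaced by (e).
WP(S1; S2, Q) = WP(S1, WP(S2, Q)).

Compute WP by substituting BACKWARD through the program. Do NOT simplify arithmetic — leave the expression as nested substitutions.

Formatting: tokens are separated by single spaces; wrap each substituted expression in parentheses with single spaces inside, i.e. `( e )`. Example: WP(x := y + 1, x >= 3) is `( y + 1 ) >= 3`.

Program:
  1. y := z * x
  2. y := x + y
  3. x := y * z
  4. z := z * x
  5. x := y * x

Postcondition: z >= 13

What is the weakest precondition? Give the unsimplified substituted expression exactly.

Answer: ( z * ( ( x + ( z * x ) ) * z ) ) >= 13

Derivation:
post: z >= 13
stmt 5: x := y * x  -- replace 0 occurrence(s) of x with (y * x)
  => z >= 13
stmt 4: z := z * x  -- replace 1 occurrence(s) of z with (z * x)
  => ( z * x ) >= 13
stmt 3: x := y * z  -- replace 1 occurrence(s) of x with (y * z)
  => ( z * ( y * z ) ) >= 13
stmt 2: y := x + y  -- replace 1 occurrence(s) of y with (x + y)
  => ( z * ( ( x + y ) * z ) ) >= 13
stmt 1: y := z * x  -- replace 1 occurrence(s) of y with (z * x)
  => ( z * ( ( x + ( z * x ) ) * z ) ) >= 13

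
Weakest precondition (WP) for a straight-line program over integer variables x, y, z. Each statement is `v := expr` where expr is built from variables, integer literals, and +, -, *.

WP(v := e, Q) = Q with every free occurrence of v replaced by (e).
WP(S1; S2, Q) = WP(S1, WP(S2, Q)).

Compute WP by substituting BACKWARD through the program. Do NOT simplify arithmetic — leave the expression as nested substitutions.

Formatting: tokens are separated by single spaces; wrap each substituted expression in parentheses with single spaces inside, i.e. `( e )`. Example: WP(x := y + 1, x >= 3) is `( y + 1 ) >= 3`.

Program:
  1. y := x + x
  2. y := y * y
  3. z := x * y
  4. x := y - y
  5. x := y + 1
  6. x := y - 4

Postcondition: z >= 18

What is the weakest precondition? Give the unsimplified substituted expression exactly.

post: z >= 18
stmt 6: x := y - 4  -- replace 0 occurrence(s) of x with (y - 4)
  => z >= 18
stmt 5: x := y + 1  -- replace 0 occurrence(s) of x with (y + 1)
  => z >= 18
stmt 4: x := y - y  -- replace 0 occurrence(s) of x with (y - y)
  => z >= 18
stmt 3: z := x * y  -- replace 1 occurrence(s) of z with (x * y)
  => ( x * y ) >= 18
stmt 2: y := y * y  -- replace 1 occurrence(s) of y with (y * y)
  => ( x * ( y * y ) ) >= 18
stmt 1: y := x + x  -- replace 2 occurrence(s) of y with (x + x)
  => ( x * ( ( x + x ) * ( x + x ) ) ) >= 18

Answer: ( x * ( ( x + x ) * ( x + x ) ) ) >= 18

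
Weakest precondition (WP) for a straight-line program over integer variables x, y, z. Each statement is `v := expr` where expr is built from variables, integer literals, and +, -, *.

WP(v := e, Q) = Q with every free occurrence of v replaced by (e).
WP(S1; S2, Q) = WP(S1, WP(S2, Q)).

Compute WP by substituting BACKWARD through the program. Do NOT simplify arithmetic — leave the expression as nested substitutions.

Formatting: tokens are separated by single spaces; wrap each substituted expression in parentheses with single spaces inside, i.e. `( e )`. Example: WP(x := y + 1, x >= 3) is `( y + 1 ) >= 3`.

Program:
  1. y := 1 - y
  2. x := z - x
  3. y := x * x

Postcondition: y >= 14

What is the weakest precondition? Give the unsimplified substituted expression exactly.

Answer: ( ( z - x ) * ( z - x ) ) >= 14

Derivation:
post: y >= 14
stmt 3: y := x * x  -- replace 1 occurrence(s) of y with (x * x)
  => ( x * x ) >= 14
stmt 2: x := z - x  -- replace 2 occurrence(s) of x with (z - x)
  => ( ( z - x ) * ( z - x ) ) >= 14
stmt 1: y := 1 - y  -- replace 0 occurrence(s) of y with (1 - y)
  => ( ( z - x ) * ( z - x ) ) >= 14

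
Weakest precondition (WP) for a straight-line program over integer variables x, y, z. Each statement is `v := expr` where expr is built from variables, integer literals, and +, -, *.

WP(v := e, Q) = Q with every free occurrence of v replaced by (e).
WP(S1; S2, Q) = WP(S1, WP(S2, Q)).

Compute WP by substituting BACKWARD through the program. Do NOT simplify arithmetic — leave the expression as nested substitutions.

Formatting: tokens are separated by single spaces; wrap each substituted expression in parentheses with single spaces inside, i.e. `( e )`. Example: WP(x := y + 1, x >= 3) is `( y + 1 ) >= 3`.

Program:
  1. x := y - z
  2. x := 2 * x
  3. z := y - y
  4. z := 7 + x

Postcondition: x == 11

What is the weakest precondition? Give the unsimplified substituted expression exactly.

post: x == 11
stmt 4: z := 7 + x  -- replace 0 occurrence(s) of z with (7 + x)
  => x == 11
stmt 3: z := y - y  -- replace 0 occurrence(s) of z with (y - y)
  => x == 11
stmt 2: x := 2 * x  -- replace 1 occurrence(s) of x with (2 * x)
  => ( 2 * x ) == 11
stmt 1: x := y - z  -- replace 1 occurrence(s) of x with (y - z)
  => ( 2 * ( y - z ) ) == 11

Answer: ( 2 * ( y - z ) ) == 11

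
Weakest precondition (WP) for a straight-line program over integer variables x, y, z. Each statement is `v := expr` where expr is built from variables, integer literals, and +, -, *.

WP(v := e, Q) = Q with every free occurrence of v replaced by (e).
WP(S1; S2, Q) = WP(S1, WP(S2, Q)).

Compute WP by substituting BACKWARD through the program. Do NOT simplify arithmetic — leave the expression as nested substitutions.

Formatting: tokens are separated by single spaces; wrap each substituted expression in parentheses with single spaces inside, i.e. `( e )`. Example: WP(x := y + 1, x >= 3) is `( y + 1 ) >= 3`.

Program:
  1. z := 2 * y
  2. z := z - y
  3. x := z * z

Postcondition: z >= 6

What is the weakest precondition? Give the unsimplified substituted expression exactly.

Answer: ( ( 2 * y ) - y ) >= 6

Derivation:
post: z >= 6
stmt 3: x := z * z  -- replace 0 occurrence(s) of x with (z * z)
  => z >= 6
stmt 2: z := z - y  -- replace 1 occurrence(s) of z with (z - y)
  => ( z - y ) >= 6
stmt 1: z := 2 * y  -- replace 1 occurrence(s) of z with (2 * y)
  => ( ( 2 * y ) - y ) >= 6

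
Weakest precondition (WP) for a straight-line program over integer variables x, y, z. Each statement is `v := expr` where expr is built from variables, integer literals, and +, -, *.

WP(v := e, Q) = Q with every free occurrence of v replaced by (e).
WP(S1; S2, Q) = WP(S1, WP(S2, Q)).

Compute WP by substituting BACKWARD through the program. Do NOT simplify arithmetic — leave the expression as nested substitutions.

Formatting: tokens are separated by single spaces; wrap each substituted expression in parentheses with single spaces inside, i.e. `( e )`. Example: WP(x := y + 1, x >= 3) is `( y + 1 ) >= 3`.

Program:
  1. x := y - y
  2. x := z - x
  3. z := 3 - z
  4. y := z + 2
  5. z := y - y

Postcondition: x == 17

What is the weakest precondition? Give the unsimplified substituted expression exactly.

post: x == 17
stmt 5: z := y - y  -- replace 0 occurrence(s) of z with (y - y)
  => x == 17
stmt 4: y := z + 2  -- replace 0 occurrence(s) of y with (z + 2)
  => x == 17
stmt 3: z := 3 - z  -- replace 0 occurrence(s) of z with (3 - z)
  => x == 17
stmt 2: x := z - x  -- replace 1 occurrence(s) of x with (z - x)
  => ( z - x ) == 17
stmt 1: x := y - y  -- replace 1 occurrence(s) of x with (y - y)
  => ( z - ( y - y ) ) == 17

Answer: ( z - ( y - y ) ) == 17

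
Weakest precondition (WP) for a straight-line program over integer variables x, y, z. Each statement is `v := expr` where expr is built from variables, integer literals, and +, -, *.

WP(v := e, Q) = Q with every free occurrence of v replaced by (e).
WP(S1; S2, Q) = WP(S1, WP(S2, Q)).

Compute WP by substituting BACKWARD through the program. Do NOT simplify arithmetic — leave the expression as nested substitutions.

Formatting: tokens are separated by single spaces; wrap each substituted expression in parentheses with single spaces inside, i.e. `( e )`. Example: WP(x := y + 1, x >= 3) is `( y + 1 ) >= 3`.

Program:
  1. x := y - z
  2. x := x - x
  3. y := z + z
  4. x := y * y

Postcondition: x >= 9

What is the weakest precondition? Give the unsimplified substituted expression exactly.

Answer: ( ( z + z ) * ( z + z ) ) >= 9

Derivation:
post: x >= 9
stmt 4: x := y * y  -- replace 1 occurrence(s) of x with (y * y)
  => ( y * y ) >= 9
stmt 3: y := z + z  -- replace 2 occurrence(s) of y with (z + z)
  => ( ( z + z ) * ( z + z ) ) >= 9
stmt 2: x := x - x  -- replace 0 occurrence(s) of x with (x - x)
  => ( ( z + z ) * ( z + z ) ) >= 9
stmt 1: x := y - z  -- replace 0 occurrence(s) of x with (y - z)
  => ( ( z + z ) * ( z + z ) ) >= 9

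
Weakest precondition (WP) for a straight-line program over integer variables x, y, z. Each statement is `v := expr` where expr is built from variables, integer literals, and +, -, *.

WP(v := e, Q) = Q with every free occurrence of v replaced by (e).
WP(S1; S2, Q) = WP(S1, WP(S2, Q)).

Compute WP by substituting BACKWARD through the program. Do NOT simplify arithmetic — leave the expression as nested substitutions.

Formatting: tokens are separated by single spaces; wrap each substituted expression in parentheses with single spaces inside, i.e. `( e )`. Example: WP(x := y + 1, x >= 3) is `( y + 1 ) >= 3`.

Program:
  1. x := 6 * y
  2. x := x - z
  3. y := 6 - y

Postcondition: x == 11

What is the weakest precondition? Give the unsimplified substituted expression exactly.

post: x == 11
stmt 3: y := 6 - y  -- replace 0 occurrence(s) of y with (6 - y)
  => x == 11
stmt 2: x := x - z  -- replace 1 occurrence(s) of x with (x - z)
  => ( x - z ) == 11
stmt 1: x := 6 * y  -- replace 1 occurrence(s) of x with (6 * y)
  => ( ( 6 * y ) - z ) == 11

Answer: ( ( 6 * y ) - z ) == 11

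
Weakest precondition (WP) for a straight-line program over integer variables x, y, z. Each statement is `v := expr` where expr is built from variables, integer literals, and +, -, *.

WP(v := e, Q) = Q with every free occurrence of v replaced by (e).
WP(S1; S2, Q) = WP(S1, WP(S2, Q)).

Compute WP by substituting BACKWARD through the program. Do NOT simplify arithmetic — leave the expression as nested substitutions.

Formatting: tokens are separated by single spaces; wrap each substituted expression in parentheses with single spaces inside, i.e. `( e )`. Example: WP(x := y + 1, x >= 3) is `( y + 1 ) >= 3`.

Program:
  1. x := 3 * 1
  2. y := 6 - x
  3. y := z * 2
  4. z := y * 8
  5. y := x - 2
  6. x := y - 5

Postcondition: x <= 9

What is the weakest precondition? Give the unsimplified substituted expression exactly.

Answer: ( ( ( 3 * 1 ) - 2 ) - 5 ) <= 9

Derivation:
post: x <= 9
stmt 6: x := y - 5  -- replace 1 occurrence(s) of x with (y - 5)
  => ( y - 5 ) <= 9
stmt 5: y := x - 2  -- replace 1 occurrence(s) of y with (x - 2)
  => ( ( x - 2 ) - 5 ) <= 9
stmt 4: z := y * 8  -- replace 0 occurrence(s) of z with (y * 8)
  => ( ( x - 2 ) - 5 ) <= 9
stmt 3: y := z * 2  -- replace 0 occurrence(s) of y with (z * 2)
  => ( ( x - 2 ) - 5 ) <= 9
stmt 2: y := 6 - x  -- replace 0 occurrence(s) of y with (6 - x)
  => ( ( x - 2 ) - 5 ) <= 9
stmt 1: x := 3 * 1  -- replace 1 occurrence(s) of x with (3 * 1)
  => ( ( ( 3 * 1 ) - 2 ) - 5 ) <= 9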